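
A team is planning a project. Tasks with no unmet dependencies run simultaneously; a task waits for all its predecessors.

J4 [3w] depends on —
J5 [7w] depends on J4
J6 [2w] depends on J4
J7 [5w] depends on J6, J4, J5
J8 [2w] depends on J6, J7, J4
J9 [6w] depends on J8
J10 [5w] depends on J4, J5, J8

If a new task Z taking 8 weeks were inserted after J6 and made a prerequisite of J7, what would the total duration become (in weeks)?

Originally the project takes 23 weeks.
With Z inserted, J7 now waits for max(J6, J4, J5, Z).
New critical path: J4→J6→Z→J7→J8→J9 = 3+2+8+5+2+6 = 26 ⇒ 26 weeks.

26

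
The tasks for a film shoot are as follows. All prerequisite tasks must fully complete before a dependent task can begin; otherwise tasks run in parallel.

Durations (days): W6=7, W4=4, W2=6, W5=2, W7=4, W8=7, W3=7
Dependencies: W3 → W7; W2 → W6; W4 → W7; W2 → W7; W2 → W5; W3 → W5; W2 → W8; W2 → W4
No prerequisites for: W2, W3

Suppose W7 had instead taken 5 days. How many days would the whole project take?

15

Baseline: W2→W4→W7 = 6+4+4 = 14 → 14 days.
W7 lies on that path, so at 5 days the path becomes 15 days.
The critical path is still W2→W4→W7; finish is now 15 days.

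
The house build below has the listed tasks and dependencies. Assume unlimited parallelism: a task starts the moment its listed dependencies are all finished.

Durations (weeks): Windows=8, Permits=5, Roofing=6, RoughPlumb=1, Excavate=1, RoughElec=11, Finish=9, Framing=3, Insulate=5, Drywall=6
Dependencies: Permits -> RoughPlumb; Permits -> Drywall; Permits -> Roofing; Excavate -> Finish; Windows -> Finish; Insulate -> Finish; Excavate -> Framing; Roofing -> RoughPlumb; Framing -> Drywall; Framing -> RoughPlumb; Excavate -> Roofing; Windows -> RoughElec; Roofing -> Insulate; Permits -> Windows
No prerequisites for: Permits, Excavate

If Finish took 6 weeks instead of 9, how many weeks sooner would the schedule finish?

1

Critical path before the change: Permits→Roofing→Insulate→Finish = 5+6+5+9 = 25 giving 25 weeks.
Since Finish is critical, the -3 change carries straight to that chain (now 22 weeks).
Now Permits→Windows→RoughElec = 5+8+11 = 24 is longest, so the finish becomes 24 weeks.
Change in finish: 24 − 25 = -1 weeks.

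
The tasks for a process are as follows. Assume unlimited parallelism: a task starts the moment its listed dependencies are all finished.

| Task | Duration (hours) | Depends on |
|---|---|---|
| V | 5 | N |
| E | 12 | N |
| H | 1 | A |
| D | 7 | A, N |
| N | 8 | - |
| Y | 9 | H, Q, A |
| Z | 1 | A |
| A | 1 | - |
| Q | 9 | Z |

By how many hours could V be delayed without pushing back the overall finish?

7

A→Z→Q→Y = 1+1+9+9 = 20 sets the makespan at 20 hours.
Longest path through V: 13 hours (earliest finish 13, latest finish 20).
Slack of V = 15 − 8 = 7 hours.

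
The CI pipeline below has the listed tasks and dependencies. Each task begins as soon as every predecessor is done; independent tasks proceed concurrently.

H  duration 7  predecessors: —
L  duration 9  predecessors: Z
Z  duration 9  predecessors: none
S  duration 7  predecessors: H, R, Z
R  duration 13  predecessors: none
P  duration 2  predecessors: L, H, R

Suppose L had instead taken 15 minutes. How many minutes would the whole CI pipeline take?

26

The binding path is Z→L→P = 9+9+2 = 20; finish at 20 minutes.
L is on the critical path; changing it to 15 makes that path 26 minutes.
That remains the longest chain; total 26 minutes.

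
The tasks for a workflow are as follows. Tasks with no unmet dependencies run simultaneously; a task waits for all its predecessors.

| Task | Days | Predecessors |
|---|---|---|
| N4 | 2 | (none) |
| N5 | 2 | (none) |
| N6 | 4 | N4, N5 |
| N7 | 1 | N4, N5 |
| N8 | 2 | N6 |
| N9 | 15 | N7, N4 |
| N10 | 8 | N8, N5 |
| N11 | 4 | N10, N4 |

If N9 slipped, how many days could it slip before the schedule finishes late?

N4→N6→N8→N10→N11 = 2+4+2+8+4 = 20 sets the makespan at 20 days.
The longest chain containing N9 totals 18 days.
Float = 20 − 18 = 2.

2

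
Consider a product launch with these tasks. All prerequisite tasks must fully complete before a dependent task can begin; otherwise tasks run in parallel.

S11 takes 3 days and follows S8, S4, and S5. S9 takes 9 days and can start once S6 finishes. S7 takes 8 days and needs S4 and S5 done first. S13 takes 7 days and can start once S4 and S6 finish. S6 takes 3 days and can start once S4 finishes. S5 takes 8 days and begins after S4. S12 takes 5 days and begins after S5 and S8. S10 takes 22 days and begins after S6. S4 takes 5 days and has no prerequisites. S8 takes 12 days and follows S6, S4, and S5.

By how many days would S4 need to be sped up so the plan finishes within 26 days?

4

Current finish: 30 days; target: 26.
S4 is on every critical path, so each day cut from S4 cuts the finish by one (this holds down to a finish of 26).
Need 30 − 26 = 4 days off S4 → S4 becomes 1 day, finish becomes 26.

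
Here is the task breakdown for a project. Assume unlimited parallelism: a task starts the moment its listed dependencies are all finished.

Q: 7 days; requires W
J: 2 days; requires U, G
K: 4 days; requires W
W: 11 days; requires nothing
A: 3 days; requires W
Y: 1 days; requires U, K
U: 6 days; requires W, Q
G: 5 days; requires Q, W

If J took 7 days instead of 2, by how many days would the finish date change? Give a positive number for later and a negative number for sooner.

5

Baseline: W→Q→U→J = 11+7+6+2 = 26 → 26 days.
J is on the critical path; changing it to 7 makes that path 31 days.
That remains the longest chain; total 31 days.
Change in finish: 31 − 26 = +5 days.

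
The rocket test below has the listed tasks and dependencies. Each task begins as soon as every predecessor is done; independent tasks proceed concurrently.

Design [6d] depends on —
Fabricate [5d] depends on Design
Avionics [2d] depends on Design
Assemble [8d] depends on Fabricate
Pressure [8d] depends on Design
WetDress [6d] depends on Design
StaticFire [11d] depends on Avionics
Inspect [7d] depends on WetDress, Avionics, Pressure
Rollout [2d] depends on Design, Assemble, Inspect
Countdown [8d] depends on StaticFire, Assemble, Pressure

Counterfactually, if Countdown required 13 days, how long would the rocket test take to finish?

Critical path before the change: Design→Fabricate→Assemble→Countdown = 6+5+8+8 = 27 giving 27 days.
Countdown lies on that path, so at 13 days the path becomes 32 days.
The critical path is still Design→Fabricate→Assemble→Countdown; finish is now 32 days.

32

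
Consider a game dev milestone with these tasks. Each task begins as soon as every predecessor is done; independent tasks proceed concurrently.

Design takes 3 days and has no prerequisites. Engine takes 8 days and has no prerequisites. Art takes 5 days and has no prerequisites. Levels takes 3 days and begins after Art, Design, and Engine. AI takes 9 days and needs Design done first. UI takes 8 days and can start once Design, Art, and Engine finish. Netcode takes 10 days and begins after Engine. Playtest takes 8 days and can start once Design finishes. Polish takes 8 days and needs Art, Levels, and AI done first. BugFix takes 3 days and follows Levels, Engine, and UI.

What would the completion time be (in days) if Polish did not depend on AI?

19

Before: longest chain Design→AI→Polish = 3+9+8 = 20, finish 20.
Without AI→Polish, Polish's earliest start moves from 12 to 11.
The longest chain is now Engine→Levels→Polish = 8+3+8 = 19, so the project takes 19 days.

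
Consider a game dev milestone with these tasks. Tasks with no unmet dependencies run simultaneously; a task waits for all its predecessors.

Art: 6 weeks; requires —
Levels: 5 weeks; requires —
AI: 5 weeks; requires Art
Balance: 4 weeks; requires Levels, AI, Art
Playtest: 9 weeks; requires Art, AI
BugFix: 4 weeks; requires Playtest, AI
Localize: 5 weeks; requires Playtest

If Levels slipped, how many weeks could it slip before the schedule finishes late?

16

The longest chain is Art→AI→Playtest→Localize = 6+5+9+5 = 25; overall finish 25 weeks.
Levels finishes as early as 5 and must finish by 21.
Float = 25 − 9 = 16.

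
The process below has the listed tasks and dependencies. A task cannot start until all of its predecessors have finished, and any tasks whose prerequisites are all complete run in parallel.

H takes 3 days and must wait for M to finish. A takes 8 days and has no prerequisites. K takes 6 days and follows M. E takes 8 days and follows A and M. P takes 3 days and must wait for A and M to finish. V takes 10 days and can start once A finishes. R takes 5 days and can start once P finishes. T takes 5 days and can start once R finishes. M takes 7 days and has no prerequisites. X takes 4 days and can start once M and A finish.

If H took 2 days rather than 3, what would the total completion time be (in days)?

21

The binding path is A→P→R→T = 8+3+5+5 = 21; finish at 21 days.
The longest path through H is only 10 days, so H has float 11.
The critical path is still A→P→R→T; finish is now 21 days.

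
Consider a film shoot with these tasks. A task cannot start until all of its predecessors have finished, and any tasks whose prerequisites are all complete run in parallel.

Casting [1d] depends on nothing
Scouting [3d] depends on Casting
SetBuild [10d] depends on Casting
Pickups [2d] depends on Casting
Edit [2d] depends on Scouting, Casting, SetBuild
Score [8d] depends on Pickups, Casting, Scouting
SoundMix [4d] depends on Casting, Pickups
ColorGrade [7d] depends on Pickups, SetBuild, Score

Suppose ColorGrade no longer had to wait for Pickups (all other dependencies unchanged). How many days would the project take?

Original critical path: Casting→Scouting→Score→ColorGrade = 1+3+8+7 = 19 ⇒ 19 days.
Dropping Pickups→ColorGrade doesn't change ColorGrade's earliest start (12); another predecessor still binds.
After: Casting→Scouting→Score→ColorGrade = 1+3+8+7 = 19 → 19 days.

19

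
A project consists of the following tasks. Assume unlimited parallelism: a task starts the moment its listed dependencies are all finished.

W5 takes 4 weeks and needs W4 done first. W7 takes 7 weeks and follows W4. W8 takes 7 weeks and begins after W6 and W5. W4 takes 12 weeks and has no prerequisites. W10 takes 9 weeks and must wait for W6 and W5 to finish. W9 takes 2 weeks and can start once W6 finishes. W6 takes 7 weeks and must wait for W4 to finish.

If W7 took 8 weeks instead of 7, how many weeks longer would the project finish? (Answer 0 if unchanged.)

Actual critical path: W4→W6→W10 = 12+7+9 = 28 ⇒ 28 weeks.
W7 is off the critical path — its longest chain is 19 weeks, giving 9 of slack.
No other chain overtakes it, so the finish is 28 weeks.
Change in finish: 28 − 28 = +0 weeks.

0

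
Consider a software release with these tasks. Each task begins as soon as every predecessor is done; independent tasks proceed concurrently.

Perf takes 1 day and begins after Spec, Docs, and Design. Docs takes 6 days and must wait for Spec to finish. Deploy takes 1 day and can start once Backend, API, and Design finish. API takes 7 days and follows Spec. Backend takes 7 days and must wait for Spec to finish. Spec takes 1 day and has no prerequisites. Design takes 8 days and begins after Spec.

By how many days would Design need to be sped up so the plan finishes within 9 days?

1

Current finish: 10 days; target: 9.
Design is on every critical path, so each day cut from Design cuts the finish by one (this holds down to a finish of 9).
Need 10 − 9 = 1 day off Design → Design becomes 7 days, finish becomes 9.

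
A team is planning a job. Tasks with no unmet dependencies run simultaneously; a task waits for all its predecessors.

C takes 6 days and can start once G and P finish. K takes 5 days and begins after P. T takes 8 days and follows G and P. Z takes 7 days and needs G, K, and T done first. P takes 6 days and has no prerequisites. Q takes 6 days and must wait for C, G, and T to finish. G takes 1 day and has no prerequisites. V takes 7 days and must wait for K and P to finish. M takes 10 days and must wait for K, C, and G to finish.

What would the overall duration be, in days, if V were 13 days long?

24

Critical path before the change: P→C→M = 6+6+10 = 22 giving 22 days.
V has 4 days of float (longest path through it is 18).
The binding chain switches to P→K→V = 6+5+13 = 24; finish 24 days.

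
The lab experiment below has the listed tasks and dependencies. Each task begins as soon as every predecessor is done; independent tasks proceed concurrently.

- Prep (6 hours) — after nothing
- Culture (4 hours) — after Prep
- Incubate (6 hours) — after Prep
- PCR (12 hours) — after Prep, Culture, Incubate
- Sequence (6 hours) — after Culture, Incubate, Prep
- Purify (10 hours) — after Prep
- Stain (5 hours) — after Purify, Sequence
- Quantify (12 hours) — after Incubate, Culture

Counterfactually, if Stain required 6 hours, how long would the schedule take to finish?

24

As given, the longest chain is Prep→Incubate→PCR = 6+6+12 = 24, so the finish is 24 hours.
Stain has 1 hour of float (longest path through it is 23).
No other chain overtakes it, so the finish is 24 hours.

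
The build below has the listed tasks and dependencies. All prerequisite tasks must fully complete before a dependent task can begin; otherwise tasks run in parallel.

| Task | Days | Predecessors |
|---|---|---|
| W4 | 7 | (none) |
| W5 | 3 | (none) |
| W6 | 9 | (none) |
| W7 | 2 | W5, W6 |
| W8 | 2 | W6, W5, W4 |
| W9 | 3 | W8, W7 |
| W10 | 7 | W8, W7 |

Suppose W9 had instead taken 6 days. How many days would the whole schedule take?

As given, the longest chain is W6→W7→W10 = 9+2+7 = 18, so the finish is 18 days.
W9 has 4 days of float (longest path through it is 14).
The critical path is still W6→W7→W10; finish is now 18 days.

18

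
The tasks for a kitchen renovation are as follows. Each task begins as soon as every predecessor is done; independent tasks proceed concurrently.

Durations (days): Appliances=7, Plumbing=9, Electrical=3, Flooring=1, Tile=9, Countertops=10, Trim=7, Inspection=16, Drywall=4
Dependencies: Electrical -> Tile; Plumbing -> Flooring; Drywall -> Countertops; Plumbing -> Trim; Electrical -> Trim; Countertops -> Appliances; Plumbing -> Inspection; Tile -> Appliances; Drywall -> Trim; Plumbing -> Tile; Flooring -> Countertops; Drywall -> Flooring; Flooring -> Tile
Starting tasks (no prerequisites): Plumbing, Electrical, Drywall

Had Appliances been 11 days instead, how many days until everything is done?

31

Actual critical path: Plumbing→Flooring→Countertops→Appliances = 9+1+10+7 = 27 ⇒ 27 days.
Since Appliances is critical, the +4 change carries straight to that chain (now 31 days).
No other chain overtakes it, so the finish is 31 days.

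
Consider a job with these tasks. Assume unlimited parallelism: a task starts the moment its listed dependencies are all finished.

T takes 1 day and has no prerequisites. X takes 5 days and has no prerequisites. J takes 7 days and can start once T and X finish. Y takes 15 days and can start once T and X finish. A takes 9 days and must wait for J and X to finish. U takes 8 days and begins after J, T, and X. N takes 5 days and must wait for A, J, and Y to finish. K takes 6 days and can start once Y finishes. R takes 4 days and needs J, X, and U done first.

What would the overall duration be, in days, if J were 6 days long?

26

The binding path is X→J→A→N = 5+7+9+5 = 26; finish at 26 days.
Since J is critical, the -1 change carries straight to that chain (now 25 days).
Now X→Y→K = 5+15+6 = 26 is longest, so the finish becomes 26 days.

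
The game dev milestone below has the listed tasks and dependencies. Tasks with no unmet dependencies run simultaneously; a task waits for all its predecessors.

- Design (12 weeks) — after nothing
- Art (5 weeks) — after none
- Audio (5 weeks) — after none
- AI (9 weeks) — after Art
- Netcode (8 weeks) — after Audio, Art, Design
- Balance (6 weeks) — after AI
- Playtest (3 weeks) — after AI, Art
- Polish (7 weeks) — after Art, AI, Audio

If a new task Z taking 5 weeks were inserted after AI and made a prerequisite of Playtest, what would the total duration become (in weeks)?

Originally the plan takes 21 weeks.
With Z inserted, Playtest now waits for max(AI, Art, Z).
New critical path: Art→AI→Z→Playtest = 5+9+5+3 = 22 ⇒ 22 weeks.

22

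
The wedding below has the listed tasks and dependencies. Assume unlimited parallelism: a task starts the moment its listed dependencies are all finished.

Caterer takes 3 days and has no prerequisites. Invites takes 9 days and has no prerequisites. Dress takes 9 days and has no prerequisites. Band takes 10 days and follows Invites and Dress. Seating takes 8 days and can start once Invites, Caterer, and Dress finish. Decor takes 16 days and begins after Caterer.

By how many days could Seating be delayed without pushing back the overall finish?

Caterer→Decor = 3+16 = 19 sets the makespan at 19 days.
Longest path through Seating: 17 days (earliest finish 17, latest finish 19).
Float = 19 − 17 = 2.

2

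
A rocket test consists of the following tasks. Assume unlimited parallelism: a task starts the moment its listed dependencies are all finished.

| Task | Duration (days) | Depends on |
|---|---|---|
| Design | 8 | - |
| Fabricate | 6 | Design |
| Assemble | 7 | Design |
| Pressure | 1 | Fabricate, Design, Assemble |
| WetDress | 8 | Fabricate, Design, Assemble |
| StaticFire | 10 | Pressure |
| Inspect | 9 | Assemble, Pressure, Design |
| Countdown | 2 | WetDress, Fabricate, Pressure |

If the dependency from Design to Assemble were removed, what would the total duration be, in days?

With the dependency in place, Design→Assemble→Pressure→StaticFire = 8+7+1+10 = 26 sets the finish at 26 days.
Without Design→Assemble, Assemble's earliest start moves from 8 to 0.
After: Design→Fabricate→Pressure→StaticFire = 8+6+1+10 = 25 → 25 days.

25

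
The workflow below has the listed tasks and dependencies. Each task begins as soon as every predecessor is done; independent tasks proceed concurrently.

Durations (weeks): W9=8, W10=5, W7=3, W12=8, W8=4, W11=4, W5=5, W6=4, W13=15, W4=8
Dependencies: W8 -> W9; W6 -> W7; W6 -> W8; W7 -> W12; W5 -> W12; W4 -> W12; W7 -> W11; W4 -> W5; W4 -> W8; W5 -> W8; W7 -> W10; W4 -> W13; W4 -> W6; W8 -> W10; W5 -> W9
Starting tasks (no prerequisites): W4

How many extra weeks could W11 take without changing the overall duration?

6

Critical path: W4→W5→W8→W9 = 8+5+4+8 = 25, so the finish is 25 weeks.
The longest chain containing W11 totals 19 weeks.
Float = 25 − 19 = 6.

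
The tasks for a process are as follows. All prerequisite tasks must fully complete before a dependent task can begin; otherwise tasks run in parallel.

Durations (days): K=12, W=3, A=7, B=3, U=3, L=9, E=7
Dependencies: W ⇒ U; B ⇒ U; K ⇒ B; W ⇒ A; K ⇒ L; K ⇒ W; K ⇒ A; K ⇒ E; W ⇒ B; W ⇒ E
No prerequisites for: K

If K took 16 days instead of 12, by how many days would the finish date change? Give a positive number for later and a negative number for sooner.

As given, the longest chain is K→W→A = 12+3+7 = 22, so the finish is 22 days.
Since K is critical, the +4 change carries straight to that chain (now 26 days).
No other chain overtakes it, so the finish is 26 days.
Change in finish: 26 − 22 = +4 days.

4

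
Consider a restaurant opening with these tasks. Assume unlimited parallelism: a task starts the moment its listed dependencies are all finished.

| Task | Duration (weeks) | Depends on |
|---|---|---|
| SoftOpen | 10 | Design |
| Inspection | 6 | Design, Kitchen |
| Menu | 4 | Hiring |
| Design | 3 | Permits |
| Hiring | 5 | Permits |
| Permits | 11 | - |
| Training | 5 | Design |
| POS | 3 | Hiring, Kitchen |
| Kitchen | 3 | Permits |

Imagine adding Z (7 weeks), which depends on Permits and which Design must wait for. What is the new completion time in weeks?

31

Originally the job takes 24 weeks.
With Z inserted, Design now waits for max(Permits, Z).
New critical path: Permits→Z→Design→SoftOpen = 11+7+3+10 = 31 ⇒ 31 weeks.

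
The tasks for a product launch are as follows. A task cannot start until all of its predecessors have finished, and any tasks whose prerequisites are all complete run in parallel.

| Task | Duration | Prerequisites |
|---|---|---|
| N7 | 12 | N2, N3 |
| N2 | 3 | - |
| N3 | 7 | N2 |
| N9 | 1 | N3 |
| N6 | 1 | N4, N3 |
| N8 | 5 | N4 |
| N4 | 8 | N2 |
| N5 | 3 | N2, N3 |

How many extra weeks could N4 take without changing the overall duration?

6

N2→N3→N7 = 3+7+12 = 22 sets the makespan at 22 weeks.
Longest path through N4: 16 weeks (earliest finish 11, latest finish 17).
So N4 can slip 17 − 11 = 6 weeks.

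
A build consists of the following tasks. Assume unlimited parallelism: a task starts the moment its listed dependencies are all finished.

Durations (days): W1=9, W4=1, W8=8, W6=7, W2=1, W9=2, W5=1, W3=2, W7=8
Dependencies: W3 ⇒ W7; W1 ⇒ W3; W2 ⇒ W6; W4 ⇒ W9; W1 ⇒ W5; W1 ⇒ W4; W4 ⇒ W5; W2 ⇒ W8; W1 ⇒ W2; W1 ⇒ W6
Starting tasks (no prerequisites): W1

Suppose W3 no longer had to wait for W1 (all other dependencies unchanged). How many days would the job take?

18

With the dependency in place, W1→W3→W7 = 9+2+8 = 19 sets the finish at 19 days.
Without W1→W3, W3's earliest start moves from 9 to 0.
The longest chain is now W1→W2→W8 = 9+1+8 = 18, so the job takes 18 days.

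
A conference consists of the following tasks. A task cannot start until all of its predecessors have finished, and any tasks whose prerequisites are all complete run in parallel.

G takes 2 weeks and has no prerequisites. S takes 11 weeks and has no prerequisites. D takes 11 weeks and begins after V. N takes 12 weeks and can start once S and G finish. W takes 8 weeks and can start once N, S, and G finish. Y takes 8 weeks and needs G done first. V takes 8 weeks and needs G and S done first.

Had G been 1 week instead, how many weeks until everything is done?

The binding path is S→N→W = 11+12+8 = 31; finish at 31 weeks.
The longest path through G is only 22 weeks, so G has float 9.
That remains the longest chain; total 31 weeks.

31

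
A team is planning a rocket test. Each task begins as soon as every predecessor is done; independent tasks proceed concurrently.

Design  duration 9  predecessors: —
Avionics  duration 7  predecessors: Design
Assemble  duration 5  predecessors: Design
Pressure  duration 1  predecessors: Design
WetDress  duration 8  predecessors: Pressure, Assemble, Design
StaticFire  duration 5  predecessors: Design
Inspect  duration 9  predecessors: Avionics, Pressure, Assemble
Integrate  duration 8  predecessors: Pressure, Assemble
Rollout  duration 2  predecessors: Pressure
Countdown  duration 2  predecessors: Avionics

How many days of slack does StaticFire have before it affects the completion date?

Critical path: Design→Avionics→Inspect = 9+7+9 = 25, so the finish is 25 days.
The longest chain containing StaticFire totals 14 days.
So StaticFire can slip 25 − 14 = 11 days.

11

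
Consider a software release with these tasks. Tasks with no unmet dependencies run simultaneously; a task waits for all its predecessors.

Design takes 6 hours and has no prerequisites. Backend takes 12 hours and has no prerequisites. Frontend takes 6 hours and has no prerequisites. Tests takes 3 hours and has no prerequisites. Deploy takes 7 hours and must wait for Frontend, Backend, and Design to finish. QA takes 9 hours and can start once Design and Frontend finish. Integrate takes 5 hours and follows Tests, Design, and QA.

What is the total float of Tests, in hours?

The longest chain is Design→QA→Integrate = 6+9+5 = 20; overall finish 20 hours.
Tests finishes as early as 3 and must finish by 15.
So Tests can slip 15 − 3 = 12 hours.

12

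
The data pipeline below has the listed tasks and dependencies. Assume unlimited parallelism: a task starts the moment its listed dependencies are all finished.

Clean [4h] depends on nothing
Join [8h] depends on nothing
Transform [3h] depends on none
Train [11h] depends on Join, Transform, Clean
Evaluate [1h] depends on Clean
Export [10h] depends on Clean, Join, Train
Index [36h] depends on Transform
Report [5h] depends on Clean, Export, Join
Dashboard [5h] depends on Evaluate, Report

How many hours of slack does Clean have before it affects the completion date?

The longest chain is Join→Train→Export→Report→Dashboard = 8+11+10+5+5 = 39; overall finish 39 hours.
Longest path through Clean: 35 hours (earliest finish 4, latest finish 8).
Slack of Clean = 4 − 0 = 4 hours.

4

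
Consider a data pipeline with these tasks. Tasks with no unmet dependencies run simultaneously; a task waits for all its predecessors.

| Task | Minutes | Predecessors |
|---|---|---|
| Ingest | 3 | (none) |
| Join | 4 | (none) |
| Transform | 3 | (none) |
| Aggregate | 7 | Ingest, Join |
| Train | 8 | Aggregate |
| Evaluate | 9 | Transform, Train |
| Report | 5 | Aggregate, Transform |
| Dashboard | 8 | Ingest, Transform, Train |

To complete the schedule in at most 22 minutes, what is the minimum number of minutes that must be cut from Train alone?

6

Current finish: 28 minutes; target: 22.
Train is on every critical path, so each minute cut from Train cuts the finish by one (this holds down to a finish of 21).
Need 28 − 22 = 6 minutes off Train → Train becomes 2 minutes, finish becomes 22.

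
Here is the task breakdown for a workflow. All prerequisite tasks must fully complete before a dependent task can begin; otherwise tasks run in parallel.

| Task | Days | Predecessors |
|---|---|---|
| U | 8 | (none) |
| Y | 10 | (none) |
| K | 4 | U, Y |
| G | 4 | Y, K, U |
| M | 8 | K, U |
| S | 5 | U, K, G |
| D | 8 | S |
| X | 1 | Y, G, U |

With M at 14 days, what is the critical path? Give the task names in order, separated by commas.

Critical path before the change: Y→K→G→S→D = 10+4+4+5+8 = 31 giving 31 days.
The longest path through M is only 22 days, so M has float 9.
No other chain overtakes it, so the finish is 31 days.

Y, K, G, S, D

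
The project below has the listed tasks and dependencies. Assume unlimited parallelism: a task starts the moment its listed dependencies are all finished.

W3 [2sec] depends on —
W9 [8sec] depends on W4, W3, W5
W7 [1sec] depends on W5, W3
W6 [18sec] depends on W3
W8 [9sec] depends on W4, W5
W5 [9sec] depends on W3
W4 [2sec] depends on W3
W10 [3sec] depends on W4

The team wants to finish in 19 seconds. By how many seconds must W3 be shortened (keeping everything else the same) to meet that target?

Current finish: 20 seconds; target: 19.
W3 is on every critical path, so each second cut from W3 cuts the finish by one (this holds down to a finish of 19).
Need 20 − 19 = 1 second off W3 → W3 becomes 1 second, finish becomes 19.

1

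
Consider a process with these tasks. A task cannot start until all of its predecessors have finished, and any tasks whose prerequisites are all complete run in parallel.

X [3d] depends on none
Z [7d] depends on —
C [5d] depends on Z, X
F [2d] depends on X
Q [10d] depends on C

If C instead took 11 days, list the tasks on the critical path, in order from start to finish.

Z, C, Q

Actual critical path: Z→C→Q = 7+5+10 = 22 ⇒ 22 days.
Since C is critical, the +6 change carries straight to that chain (now 28 days).
No other chain overtakes it, so the finish is 28 days.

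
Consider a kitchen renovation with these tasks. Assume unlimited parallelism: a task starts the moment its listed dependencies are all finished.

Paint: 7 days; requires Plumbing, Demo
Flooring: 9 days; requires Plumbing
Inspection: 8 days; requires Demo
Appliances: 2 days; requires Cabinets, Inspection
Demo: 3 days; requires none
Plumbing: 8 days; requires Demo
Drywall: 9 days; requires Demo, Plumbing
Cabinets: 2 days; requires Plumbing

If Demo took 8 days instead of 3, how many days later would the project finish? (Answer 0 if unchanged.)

5

Actual critical path: Demo→Plumbing→Drywall = 3+8+9 = 20 ⇒ 20 days.
Since Demo is critical, the +5 change carries straight to that chain (now 25 days).
The critical path is still Demo→Plumbing→Drywall; finish is now 25 days.
Change in finish: 25 − 20 = +5 days.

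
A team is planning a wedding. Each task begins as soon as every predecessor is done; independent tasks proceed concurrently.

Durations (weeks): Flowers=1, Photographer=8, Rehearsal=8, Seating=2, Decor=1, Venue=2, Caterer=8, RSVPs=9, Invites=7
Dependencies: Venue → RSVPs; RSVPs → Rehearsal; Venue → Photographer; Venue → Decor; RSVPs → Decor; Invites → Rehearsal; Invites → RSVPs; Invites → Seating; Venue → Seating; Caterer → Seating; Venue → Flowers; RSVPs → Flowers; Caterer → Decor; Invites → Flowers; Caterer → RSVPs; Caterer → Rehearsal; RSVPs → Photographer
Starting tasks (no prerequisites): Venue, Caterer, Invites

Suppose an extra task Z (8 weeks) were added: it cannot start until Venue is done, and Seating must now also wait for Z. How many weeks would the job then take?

25

Originally the job takes 25 weeks.
With Z inserted, Seating now waits for max(Invites, Caterer, Venue, Z).
New critical path: Caterer→RSVPs→Photographer = 8+9+8 = 25 ⇒ 25 weeks.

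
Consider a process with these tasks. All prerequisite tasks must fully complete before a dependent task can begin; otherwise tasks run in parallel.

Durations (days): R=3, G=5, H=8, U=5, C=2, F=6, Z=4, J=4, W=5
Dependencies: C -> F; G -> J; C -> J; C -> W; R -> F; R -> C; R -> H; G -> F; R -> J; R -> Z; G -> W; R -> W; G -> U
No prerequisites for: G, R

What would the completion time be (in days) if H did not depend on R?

11

Original critical path: G→F = 5+6 = 11 ⇒ 11 days.
Without R→H, H's earliest start moves from 3 to 0.
The longest chain is now G→F = 5+6 = 11, so the schedule takes 11 days.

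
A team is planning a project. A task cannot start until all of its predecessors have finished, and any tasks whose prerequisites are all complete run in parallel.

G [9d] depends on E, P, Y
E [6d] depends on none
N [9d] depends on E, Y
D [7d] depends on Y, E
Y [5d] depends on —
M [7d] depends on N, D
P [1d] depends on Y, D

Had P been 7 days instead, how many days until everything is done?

As given, the longest chain is E→D→P→G = 6+7+1+9 = 23, so the finish is 23 days.
Since P is critical, the +6 change carries straight to that chain (now 29 days).
That remains the longest chain; total 29 days.

29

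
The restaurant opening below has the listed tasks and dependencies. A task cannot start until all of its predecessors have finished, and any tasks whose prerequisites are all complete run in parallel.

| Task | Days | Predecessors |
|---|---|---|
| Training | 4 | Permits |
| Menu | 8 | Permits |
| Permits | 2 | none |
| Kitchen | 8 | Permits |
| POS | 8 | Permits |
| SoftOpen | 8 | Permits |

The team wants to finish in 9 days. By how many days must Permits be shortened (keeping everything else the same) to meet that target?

1

Current finish: 10 days; target: 9.
Permits is on every critical path, so each day cut from Permits cuts the finish by one (this holds down to a finish of 9).
Need 10 − 9 = 1 day off Permits → Permits becomes 1 day, finish becomes 9.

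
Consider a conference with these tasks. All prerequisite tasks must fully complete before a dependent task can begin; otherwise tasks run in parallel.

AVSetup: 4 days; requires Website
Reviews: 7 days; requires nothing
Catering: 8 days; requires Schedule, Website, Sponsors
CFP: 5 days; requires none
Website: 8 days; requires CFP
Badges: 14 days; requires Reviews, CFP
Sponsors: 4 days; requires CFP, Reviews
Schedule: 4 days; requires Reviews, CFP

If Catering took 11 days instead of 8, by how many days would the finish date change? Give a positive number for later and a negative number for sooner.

3

Critical path before the change: CFP→Website→Catering = 5+8+8 = 21 giving 21 days.
Catering is on the critical path; changing it to 11 makes that path 24 days.
No other chain overtakes it, so the finish is 24 days.
Change in finish: 24 − 21 = +3 days.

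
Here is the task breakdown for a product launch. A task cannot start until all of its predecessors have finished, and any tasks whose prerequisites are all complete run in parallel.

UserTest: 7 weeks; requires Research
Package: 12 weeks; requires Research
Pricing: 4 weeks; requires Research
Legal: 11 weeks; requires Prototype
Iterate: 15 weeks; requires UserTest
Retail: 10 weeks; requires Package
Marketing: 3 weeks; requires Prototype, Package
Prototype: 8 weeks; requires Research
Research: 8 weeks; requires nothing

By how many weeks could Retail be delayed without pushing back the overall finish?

The longest chain is Research→UserTest→Iterate = 8+7+15 = 30; overall finish 30 weeks.
Longest path through Retail: 30 weeks (earliest finish 30, latest finish 30).
So Retail can slip 30 − 30 = 0 weeks.

0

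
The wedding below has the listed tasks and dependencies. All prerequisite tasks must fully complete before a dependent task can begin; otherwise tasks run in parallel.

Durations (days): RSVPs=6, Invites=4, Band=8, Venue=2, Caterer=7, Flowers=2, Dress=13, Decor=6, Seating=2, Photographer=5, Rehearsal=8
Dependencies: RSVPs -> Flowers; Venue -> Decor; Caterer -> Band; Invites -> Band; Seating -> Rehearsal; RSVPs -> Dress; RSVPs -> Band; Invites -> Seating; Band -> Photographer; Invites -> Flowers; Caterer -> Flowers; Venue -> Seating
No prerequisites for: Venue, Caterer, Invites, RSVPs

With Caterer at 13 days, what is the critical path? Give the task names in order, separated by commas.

Caterer, Band, Photographer

As given, the longest chain is Caterer→Band→Photographer = 7+8+5 = 20, so the finish is 20 days.
Since Caterer is critical, the +6 change carries straight to that chain (now 26 days).
The critical path is still Caterer→Band→Photographer; finish is now 26 days.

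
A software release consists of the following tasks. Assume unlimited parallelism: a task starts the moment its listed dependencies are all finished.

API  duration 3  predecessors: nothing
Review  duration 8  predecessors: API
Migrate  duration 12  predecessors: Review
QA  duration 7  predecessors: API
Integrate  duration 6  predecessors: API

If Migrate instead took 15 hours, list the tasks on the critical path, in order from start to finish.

API, Review, Migrate

As given, the longest chain is API→Review→Migrate = 3+8+12 = 23, so the finish is 23 hours.
Migrate is on the critical path; changing it to 15 makes that path 26 hours.
No other chain overtakes it, so the finish is 26 hours.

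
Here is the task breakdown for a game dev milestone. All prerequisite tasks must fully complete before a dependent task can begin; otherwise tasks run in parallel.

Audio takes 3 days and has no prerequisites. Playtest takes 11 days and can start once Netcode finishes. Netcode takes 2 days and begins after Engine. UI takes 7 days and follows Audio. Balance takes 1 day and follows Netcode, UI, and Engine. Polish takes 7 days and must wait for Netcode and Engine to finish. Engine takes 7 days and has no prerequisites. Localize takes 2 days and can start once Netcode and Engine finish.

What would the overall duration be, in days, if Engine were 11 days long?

24

Critical path before the change: Engine→Netcode→Playtest = 7+2+11 = 20 giving 20 days.
Engine lies on that path, so at 11 days the path becomes 24 days.
That remains the longest chain; total 24 days.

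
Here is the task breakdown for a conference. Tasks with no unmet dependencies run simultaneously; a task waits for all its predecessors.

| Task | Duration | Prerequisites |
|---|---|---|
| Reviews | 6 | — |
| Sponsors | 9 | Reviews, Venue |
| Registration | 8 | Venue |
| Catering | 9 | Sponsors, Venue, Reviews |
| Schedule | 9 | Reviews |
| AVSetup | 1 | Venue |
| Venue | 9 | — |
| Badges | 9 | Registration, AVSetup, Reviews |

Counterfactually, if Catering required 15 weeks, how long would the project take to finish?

Baseline: Venue→Sponsors→Catering = 9+9+9 = 27 → 27 weeks.
Catering lies on that path, so at 15 weeks the path becomes 33 weeks.
That remains the longest chain; total 33 weeks.

33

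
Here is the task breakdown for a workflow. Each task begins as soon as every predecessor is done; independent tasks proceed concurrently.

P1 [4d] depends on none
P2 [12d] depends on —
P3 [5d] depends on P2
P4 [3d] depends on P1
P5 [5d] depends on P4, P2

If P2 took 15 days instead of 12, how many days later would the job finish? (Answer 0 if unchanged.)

3

Baseline: P2→P3 = 12+5 = 17 → 17 days.
Since P2 is critical, the +3 change carries straight to that chain (now 20 days).
The critical path is still P2→P3; finish is now 20 days.
Change in finish: 20 − 17 = +3 days.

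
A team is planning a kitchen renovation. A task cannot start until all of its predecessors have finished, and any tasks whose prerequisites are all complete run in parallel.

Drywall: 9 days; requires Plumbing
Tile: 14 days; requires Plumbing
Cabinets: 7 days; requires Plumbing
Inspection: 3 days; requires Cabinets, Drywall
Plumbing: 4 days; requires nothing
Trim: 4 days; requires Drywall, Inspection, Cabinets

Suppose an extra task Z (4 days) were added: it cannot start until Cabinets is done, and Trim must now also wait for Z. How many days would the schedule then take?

Originally the schedule takes 20 days.
With Z inserted, Trim now waits for max(Drywall, Inspection, Cabinets, Z).
New critical path: Plumbing→Drywall→Inspection→Trim = 4+9+3+4 = 20 ⇒ 20 days.

20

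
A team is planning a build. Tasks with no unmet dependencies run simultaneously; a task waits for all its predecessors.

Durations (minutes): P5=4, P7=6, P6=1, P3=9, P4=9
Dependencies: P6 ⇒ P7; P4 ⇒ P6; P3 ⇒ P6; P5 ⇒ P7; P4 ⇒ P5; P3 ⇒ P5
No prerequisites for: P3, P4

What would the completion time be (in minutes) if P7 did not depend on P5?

16

Before: longest chain P3→P5→P7 = 9+4+6 = 19, finish 19.
Without P5→P7, P7's earliest start moves from 13 to 10.
The longest chain is now P3→P6→P7 = 9+1+6 = 16, so the project takes 16 minutes.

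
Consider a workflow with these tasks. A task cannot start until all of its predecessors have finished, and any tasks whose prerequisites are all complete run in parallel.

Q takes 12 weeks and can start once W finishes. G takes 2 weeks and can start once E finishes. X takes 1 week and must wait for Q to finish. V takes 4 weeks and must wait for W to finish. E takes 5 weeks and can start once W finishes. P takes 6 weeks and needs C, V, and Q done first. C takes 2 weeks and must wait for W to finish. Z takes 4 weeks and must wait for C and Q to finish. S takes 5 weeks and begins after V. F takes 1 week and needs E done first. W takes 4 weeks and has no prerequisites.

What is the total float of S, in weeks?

9

Critical path: W→Q→P = 4+12+6 = 22, so the finish is 22 weeks.
Longest path through S: 13 weeks (earliest finish 13, latest finish 22).
So S can slip 22 − 13 = 9 weeks.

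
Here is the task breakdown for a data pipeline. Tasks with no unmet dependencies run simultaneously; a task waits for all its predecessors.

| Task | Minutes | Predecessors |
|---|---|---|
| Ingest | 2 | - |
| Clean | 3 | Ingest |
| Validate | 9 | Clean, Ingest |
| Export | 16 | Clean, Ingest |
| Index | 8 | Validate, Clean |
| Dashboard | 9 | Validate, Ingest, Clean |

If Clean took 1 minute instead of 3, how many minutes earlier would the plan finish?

As given, the longest chain is Ingest→Clean→Validate→Dashboard = 2+3+9+9 = 23, so the finish is 23 minutes.
Clean is on the critical path; changing it to 1 makes that path 21 minutes.
No other chain overtakes it, so the finish is 21 minutes.
Change in finish: 21 − 23 = -2 minutes.

2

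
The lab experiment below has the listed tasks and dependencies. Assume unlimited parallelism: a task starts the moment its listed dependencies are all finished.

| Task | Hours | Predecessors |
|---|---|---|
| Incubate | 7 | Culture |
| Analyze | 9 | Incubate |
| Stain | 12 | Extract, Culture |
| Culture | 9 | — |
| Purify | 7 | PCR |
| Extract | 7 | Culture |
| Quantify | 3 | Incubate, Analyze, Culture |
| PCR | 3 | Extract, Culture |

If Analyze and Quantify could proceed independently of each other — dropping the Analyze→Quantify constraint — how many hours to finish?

Original critical path: Culture→Incubate→Analyze→Quantify = 9+7+9+3 = 28 ⇒ 28 hours.
Without Analyze→Quantify, Quantify's earliest start moves from 25 to 16.
After: Culture→Extract→Stain = 9+7+12 = 28 → 28 hours.

28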